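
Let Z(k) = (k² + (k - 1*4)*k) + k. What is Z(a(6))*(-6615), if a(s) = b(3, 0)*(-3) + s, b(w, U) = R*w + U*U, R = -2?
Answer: -7144200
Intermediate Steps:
b(w, U) = U² - 2*w (b(w, U) = -2*w + U*U = -2*w + U² = U² - 2*w)
a(s) = 18 + s (a(s) = (0² - 2*3)*(-3) + s = (0 - 6)*(-3) + s = -6*(-3) + s = 18 + s)
Z(k) = k + k² + k*(-4 + k) (Z(k) = (k² + (k - 4)*k) + k = (k² + (-4 + k)*k) + k = (k² + k*(-4 + k)) + k = k + k² + k*(-4 + k))
Z(a(6))*(-6615) = ((18 + 6)*(-3 + 2*(18 + 6)))*(-6615) = (24*(-3 + 2*24))*(-6615) = (24*(-3 + 48))*(-6615) = (24*45)*(-6615) = 1080*(-6615) = -7144200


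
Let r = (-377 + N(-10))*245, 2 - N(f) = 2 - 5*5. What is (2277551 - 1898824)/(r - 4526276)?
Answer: -19933/242764 ≈ -0.082108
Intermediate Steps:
N(f) = 25 (N(f) = 2 - (2 - 5*5) = 2 - (2 - 25) = 2 - 1*(-23) = 2 + 23 = 25)
r = -86240 (r = (-377 + 25)*245 = -352*245 = -86240)
(2277551 - 1898824)/(r - 4526276) = (2277551 - 1898824)/(-86240 - 4526276) = 378727/(-4612516) = 378727*(-1/4612516) = -19933/242764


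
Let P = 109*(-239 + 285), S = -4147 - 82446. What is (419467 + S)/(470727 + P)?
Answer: 332874/475741 ≈ 0.69970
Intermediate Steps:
S = -86593
P = 5014 (P = 109*46 = 5014)
(419467 + S)/(470727 + P) = (419467 - 86593)/(470727 + 5014) = 332874/475741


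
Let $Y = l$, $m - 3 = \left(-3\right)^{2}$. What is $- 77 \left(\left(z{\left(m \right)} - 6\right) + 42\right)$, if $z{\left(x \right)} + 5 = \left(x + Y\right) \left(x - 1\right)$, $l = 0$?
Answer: $-12551$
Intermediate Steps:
$m = 12$ ($m = 3 + \left(-3\right)^{2} = 3 + 9 = 12$)
$Y = 0$
$z{\left(x \right)} = -5 + x \left(-1 + x\right)$ ($z{\left(x \right)} = -5 + \left(x + 0\right) \left(x - 1\right) = -5 + x \left(-1 + x\right)$)
$- 77 \left(\left(z{\left(m \right)} - 6\right) + 42\right) = - 77 \left(\left(\left(-5 + 12^{2} - 12\right) - 6\right) + 42\right) = - 77 \left(\left(\left(-5 + 144 - 12\right) - 6\right) + 42\right) = - 77 \left(\left(127 - 6\right) + 42\right) = - 77 \left(121 + 42\right) = \left(-77\right) 163 = -12551$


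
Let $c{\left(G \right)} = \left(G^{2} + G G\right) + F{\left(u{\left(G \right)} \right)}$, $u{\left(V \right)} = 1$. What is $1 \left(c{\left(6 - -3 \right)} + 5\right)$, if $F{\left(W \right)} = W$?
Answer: $168$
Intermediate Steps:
$c{\left(G \right)} = 1 + 2 G^{2}$ ($c{\left(G \right)} = \left(G^{2} + G G\right) + 1 = \left(G^{2} + G^{2}\right) + 1 = 2 G^{2} + 1 = 1 + 2 G^{2}$)
$1 \left(c{\left(6 - -3 \right)} + 5\right) = 1 \left(\left(1 + 2 \left(6 - -3\right)^{2}\right) + 5\right) = 1 \left(\left(1 + 2 \left(6 + 3\right)^{2}\right) + 5\right) = 1 \left(\left(1 + 2 \cdot 9^{2}\right) + 5\right) = 1 \left(\left(1 + 2 \cdot 81\right) + 5\right) = 1 \left(\left(1 + 162\right) + 5\right) = 1 \left(163 + 5\right) = 1 \cdot 168 = 168$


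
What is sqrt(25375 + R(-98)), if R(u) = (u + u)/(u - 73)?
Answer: sqrt(82447099)/57 ≈ 159.30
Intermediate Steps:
R(u) = 2*u/(-73 + u) (R(u) = (2*u)/(-73 + u) = 2*u/(-73 + u))
sqrt(25375 + R(-98)) = sqrt(25375 + 2*(-98)/(-73 - 98)) = sqrt(25375 + 2*(-98)/(-171)) = sqrt(25375 + 2*(-98)*(-1/171)) = sqrt(25375 + 196/171) = sqrt(4339321/171) = sqrt(82447099)/57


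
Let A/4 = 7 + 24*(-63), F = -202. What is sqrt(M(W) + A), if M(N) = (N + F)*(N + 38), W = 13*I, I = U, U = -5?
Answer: sqrt(1189) ≈ 34.482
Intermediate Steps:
I = -5
W = -65 (W = 13*(-5) = -65)
M(N) = (-202 + N)*(38 + N) (M(N) = (N - 202)*(N + 38) = (-202 + N)*(38 + N))
A = -6020 (A = 4*(7 + 24*(-63)) = 4*(7 - 1512) = 4*(-1505) = -6020)
sqrt(M(W) + A) = sqrt((-7676 + (-65)**2 - 164*(-65)) - 6020) = sqrt((-7676 + 4225 + 10660) - 6020) = sqrt(7209 - 6020) = sqrt(1189)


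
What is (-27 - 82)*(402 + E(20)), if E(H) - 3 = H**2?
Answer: -87745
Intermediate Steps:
E(H) = 3 + H**2
(-27 - 82)*(402 + E(20)) = (-27 - 82)*(402 + (3 + 20**2)) = -109*(402 + (3 + 400)) = -109*(402 + 403) = -109*805 = -87745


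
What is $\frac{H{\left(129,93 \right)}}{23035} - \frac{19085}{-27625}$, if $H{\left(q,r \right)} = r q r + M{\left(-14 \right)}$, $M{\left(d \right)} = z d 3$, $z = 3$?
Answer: $\frac{73548082}{1497275} \approx 49.121$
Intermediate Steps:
$M{\left(d \right)} = 9 d$ ($M{\left(d \right)} = 3 d 3 = 9 d$)
$H{\left(q,r \right)} = -126 + q r^{2}$ ($H{\left(q,r \right)} = r q r + 9 \left(-14\right) = q r r - 126 = q r^{2} - 126 = -126 + q r^{2}$)
$\frac{H{\left(129,93 \right)}}{23035} - \frac{19085}{-27625} = \frac{-126 + 129 \cdot 93^{2}}{23035} - \frac{19085}{-27625} = \left(-126 + 129 \cdot 8649\right) \frac{1}{23035} - - \frac{3817}{5525} = \left(-126 + 1115721\right) \frac{1}{23035} + \frac{3817}{5525} = 1115595 \cdot \frac{1}{23035} + \frac{3817}{5525} = \frac{223119}{4607} + \frac{3817}{5525} = \frac{73548082}{1497275}$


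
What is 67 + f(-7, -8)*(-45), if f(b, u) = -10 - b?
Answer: 202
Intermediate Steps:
67 + f(-7, -8)*(-45) = 67 + (-10 - 1*(-7))*(-45) = 67 + (-10 + 7)*(-45) = 67 - 3*(-45) = 67 + 135 = 202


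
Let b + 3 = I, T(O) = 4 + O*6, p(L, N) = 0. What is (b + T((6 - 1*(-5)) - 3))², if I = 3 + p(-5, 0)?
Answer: 2704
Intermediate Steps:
T(O) = 4 + 6*O
I = 3 (I = 3 + 0 = 3)
b = 0 (b = -3 + 3 = 0)
(b + T((6 - 1*(-5)) - 3))² = (0 + (4 + 6*((6 - 1*(-5)) - 3)))² = (0 + (4 + 6*((6 + 5) - 3)))² = (0 + (4 + 6*(11 - 3)))² = (0 + (4 + 6*8))² = (0 + (4 + 48))² = (0 + 52)² = 52² = 2704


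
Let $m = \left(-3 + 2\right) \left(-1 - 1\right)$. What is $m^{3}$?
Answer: $8$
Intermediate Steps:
$m = 2$ ($m = - (-1 - 1) = \left(-1\right) \left(-2\right) = 2$)
$m^{3} = 2^{3} = 8$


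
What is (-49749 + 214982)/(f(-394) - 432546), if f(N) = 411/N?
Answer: -65101802/170423535 ≈ -0.38200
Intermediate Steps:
(-49749 + 214982)/(f(-394) - 432546) = (-49749 + 214982)/(411/(-394) - 432546) = 165233/(411*(-1/394) - 432546) = 165233/(-411/394 - 432546) = 165233/(-170423535/394) = 165233*(-394/170423535) = -65101802/170423535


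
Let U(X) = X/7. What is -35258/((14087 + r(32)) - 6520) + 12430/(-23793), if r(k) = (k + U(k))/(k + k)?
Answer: -593700868/114580599 ≈ -5.1815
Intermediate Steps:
U(X) = X/7 (U(X) = X*(⅐) = X/7)
r(k) = 4/7 (r(k) = (k + k/7)/(k + k) = (8*k/7)/((2*k)) = (8*k/7)*(1/(2*k)) = 4/7)
-35258/((14087 + r(32)) - 6520) + 12430/(-23793) = -35258/((14087 + 4/7) - 6520) + 12430/(-23793) = -35258/(98613/7 - 6520) + 12430*(-1/23793) = -35258/52973/7 - 1130/2163 = -35258*7/52973 - 1130/2163 = -246806/52973 - 1130/2163 = -593700868/114580599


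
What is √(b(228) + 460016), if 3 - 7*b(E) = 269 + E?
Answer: √22537326/7 ≈ 678.19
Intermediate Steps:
b(E) = -38 - E/7 (b(E) = 3/7 - (269 + E)/7 = 3/7 + (-269/7 - E/7) = -38 - E/7)
√(b(228) + 460016) = √((-38 - ⅐*228) + 460016) = √((-38 - 228/7) + 460016) = √(-494/7 + 460016) = √(3219618/7) = √22537326/7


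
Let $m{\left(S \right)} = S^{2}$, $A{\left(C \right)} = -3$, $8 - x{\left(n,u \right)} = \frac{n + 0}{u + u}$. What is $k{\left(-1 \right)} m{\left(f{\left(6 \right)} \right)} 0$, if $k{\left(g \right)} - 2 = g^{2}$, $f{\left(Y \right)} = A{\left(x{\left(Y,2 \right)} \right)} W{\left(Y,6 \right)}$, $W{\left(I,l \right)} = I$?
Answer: $0$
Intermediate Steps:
$x{\left(n,u \right)} = 8 - \frac{n}{2 u}$ ($x{\left(n,u \right)} = 8 - \frac{n + 0}{u + u} = 8 - \frac{n}{2 u}$)
$f{\left(Y \right)} = - 3 Y$
$k{\left(g \right)} = 2 + g^{2}$
$k{\left(-1 \right)} m{\left(f{\left(6 \right)} \right)} 0 = \left(2 + \left(-1\right)^{2}\right) \left(\left(-3\right) 6\right)^{2} \cdot 0 = \left(2 + 1\right) \left(-18\right)^{2} \cdot 0 = 3 \cdot 324 \cdot 0 = 972 \cdot 0 = 0$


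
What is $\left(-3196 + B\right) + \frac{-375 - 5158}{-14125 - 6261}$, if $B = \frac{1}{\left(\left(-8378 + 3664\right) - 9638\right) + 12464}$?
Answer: $- \frac{61499838305}{19244384} \approx -3195.7$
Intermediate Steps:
$B = - \frac{1}{1888}$ ($B = \frac{1}{\left(-4714 - 9638\right) + 12464} = \frac{1}{-14352 + 12464} = \frac{1}{-1888} = - \frac{1}{1888} \approx -0.00052966$)
$\left(-3196 + B\right) + \frac{-375 - 5158}{-14125 - 6261} = \left(-3196 - \frac{1}{1888}\right) + \frac{-375 - 5158}{-14125 - 6261} = - \frac{6034049}{1888} - \frac{5533}{-20386} = - \frac{6034049}{1888} - - \frac{5533}{20386} = - \frac{6034049}{1888} + \frac{5533}{20386} = - \frac{61499838305}{19244384}$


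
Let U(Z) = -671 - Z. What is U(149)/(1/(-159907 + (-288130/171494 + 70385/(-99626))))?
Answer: 560079197345719990/4271315311 ≈ 1.3113e+8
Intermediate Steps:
U(149)/(1/(-159907 + (-288130/171494 + 70385/(-99626)))) = (-671 - 1*149)/(1/(-159907 + (-288130/171494 + 70385/(-99626)))) = (-671 - 149)/(1/(-159907 + (-288130*1/171494 + 70385*(-1/99626)))) = -820/(1/(-159907 + (-144065/85747 - 70385/99626))) = -820/(1/(-159907 - 20387922285/8542630622)) = -820/(1/(-1366046822794439/8542630622)) = -820/(-8542630622/1366046822794439) = -820*(-1366046822794439/8542630622) = 560079197345719990/4271315311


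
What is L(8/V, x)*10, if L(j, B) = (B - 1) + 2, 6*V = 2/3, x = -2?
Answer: -10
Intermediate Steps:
V = 1/9 (V = (2/3)/6 = (2*(1/3))/6 = (1/6)*(2/3) = 1/9 ≈ 0.11111)
L(j, B) = 1 + B (L(j, B) = (-1 + B) + 2 = 1 + B)
L(8/V, x)*10 = (1 - 2)*10 = -1*10 = -10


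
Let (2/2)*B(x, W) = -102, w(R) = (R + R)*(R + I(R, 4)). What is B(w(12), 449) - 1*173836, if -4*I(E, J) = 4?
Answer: -173938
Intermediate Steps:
I(E, J) = -1 (I(E, J) = -1/4*4 = -1)
w(R) = 2*R*(-1 + R) (w(R) = (R + R)*(R - 1) = (2*R)*(-1 + R) = 2*R*(-1 + R))
B(x, W) = -102
B(w(12), 449) - 1*173836 = -102 - 1*173836 = -102 - 173836 = -173938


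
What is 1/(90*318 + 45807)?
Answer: 1/74427 ≈ 1.3436e-5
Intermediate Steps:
1/(90*318 + 45807) = 1/(28620 + 45807) = 1/74427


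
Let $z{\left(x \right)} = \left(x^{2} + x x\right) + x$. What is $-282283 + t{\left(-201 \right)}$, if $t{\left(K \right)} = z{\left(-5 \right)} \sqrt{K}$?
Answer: $-282283 + 45 i \sqrt{201} \approx -2.8228 \cdot 10^{5} + 637.99 i$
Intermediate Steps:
$z{\left(x \right)} = x + 2 x^{2}$ ($z{\left(x \right)} = \left(x^{2} + x^{2}\right) + x = 2 x^{2} + x = x + 2 x^{2}$)
$t{\left(K \right)} = 45 \sqrt{K}$ ($t{\left(K \right)} = - 5 \left(1 + 2 \left(-5\right)\right) \sqrt{K} = - 5 \left(1 - 10\right) \sqrt{K} = \left(-5\right) \left(-9\right) \sqrt{K} = 45 \sqrt{K}$)
$-282283 + t{\left(-201 \right)} = -282283 + 45 \sqrt{-201} = -282283 + 45 i \sqrt{201}$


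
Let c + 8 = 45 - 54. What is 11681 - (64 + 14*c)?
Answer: 11855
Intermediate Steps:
c = -17 (c = -8 + (45 - 54) = -8 - 9 = -17)
11681 - (64 + 14*c) = 11681 - (64 + 14*(-17)) = 11681 - (64 - 238) = 11681 - 1*(-174) = 11681 + 174 = 11855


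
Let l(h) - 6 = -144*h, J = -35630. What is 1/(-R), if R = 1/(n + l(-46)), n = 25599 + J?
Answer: 3401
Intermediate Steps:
l(h) = 6 - 144*h
n = -10031 (n = 25599 - 35630 = -10031)
R = -1/3401 (R = 1/(-10031 + (6 - 144*(-46))) = 1/(-10031 + (6 + 6624)) = 1/(-10031 + 6630) = 1/(-3401) = -1/3401 ≈ -0.00029403)
1/(-R) = 1/(-1*(-1/3401)) = 1/(1/3401) = 3401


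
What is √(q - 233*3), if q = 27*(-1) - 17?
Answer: I*√743 ≈ 27.258*I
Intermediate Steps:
q = -44 (q = -27 - 17 = -44)
√(q - 233*3) = √(-44 - 233*3) = √(-44 - 699) = √(-743) = I*√743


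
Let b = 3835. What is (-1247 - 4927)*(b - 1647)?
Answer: -13508712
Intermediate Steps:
(-1247 - 4927)*(b - 1647) = (-1247 - 4927)*(3835 - 1647) = -6174*2188 = -13508712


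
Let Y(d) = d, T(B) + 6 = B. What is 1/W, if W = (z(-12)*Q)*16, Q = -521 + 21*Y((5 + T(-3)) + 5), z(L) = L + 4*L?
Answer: 1/480000 ≈ 2.0833e-6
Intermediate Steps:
T(B) = -6 + B
z(L) = 5*L
Q = -500 (Q = -521 + 21*((5 + (-6 - 3)) + 5) = -521 + 21*((5 - 9) + 5) = -521 + 21*(-4 + 5) = -521 + 21*1 = -521 + 21 = -500)
W = 480000 (W = ((5*(-12))*(-500))*16 = -60*(-500)*16 = 30000*16 = 480000)
1/W = 1/480000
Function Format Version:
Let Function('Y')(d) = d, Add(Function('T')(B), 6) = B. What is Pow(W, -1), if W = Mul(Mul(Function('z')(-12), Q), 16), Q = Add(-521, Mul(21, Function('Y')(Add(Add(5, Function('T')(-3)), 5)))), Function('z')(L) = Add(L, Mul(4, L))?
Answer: Rational(1, 480000) ≈ 2.0833e-6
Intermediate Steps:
Function('T')(B) = Add(-6, B)
Function('z')(L) = Mul(5, L)
Q = -500 (Q = Add(-521, Mul(21, Add(Add(5, Add(-6, -3)), 5))) = Add(-521, Mul(21, Add(Add(5, -9), 5))) = Add(-521, Mul(21, Add(-4, 5))) = Add(-521, Mul(21, 1)) = Add(-521, 21) = -500)
W = 480000 (W = Mul(Mul(Mul(5, -12), -500), 16) = Mul(Mul(-60, -500), 16) = Mul(30000, 16) = 480000)
Pow(W, -1) = Pow(480000, -1) = Rational(1, 480000)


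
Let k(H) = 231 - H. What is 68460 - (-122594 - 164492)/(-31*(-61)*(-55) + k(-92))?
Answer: 3548891317/51841 ≈ 68457.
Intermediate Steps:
68460 - (-122594 - 164492)/(-31*(-61)*(-55) + k(-92)) = 68460 - (-122594 - 164492)/(-31*(-61)*(-55) + (231 - 1*(-92))) = 68460 - (-287086)/(1891*(-55) + (231 + 92)) = 68460 - (-287086)/(-104005 + 323) = 68460 - (-287086)/(-103682) = 68460 - (-287086)*(-1)/103682 = 68460 - 1*143543/51841 = 68460 - 143543/51841 = 3548891317/51841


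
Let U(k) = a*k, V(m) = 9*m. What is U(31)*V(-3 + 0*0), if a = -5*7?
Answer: 29295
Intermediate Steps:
a = -35
U(k) = -35*k
U(31)*V(-3 + 0*0) = (-35*31)*(9*(-3 + 0*0)) = -9765*(-3 + 0) = -9765*(-3) = -1085*(-27) = 29295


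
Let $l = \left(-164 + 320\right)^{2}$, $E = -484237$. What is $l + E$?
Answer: $-459901$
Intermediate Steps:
$l = 24336$ ($l = 156^{2} = 24336$)
$l + E = 24336 - 484237 = -459901$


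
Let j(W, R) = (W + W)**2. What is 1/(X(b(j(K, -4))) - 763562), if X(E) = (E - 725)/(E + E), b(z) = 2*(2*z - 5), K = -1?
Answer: -12/9163463 ≈ -1.3095e-6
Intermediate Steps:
j(W, R) = 4*W**2 (j(W, R) = (2*W)**2 = 4*W**2)
b(z) = -10 + 4*z (b(z) = 2*(-5 + 2*z) = -10 + 4*z)
X(E) = (-725 + E)/(2*E) (X(E) = (-725 + E)/((2*E)) = (-725 + E)*(1/(2*E)) = (-725 + E)/(2*E))
1/(X(b(j(K, -4))) - 763562) = 1/((-725 + (-10 + 4*(4*(-1)**2)))/(2*(-10 + 4*(4*(-1)**2))) - 763562) = 1/((-725 + (-10 + 4*(4*1)))/(2*(-10 + 4*(4*1))) - 763562) = 1/((-725 + (-10 + 4*4))/(2*(-10 + 4*4)) - 763562) = 1/((-725 + (-10 + 16))/(2*(-10 + 16)) - 763562) = 1/((1/2)*(-725 + 6)/6 - 763562) = 1/((1/2)*(1/6)*(-719) - 763562) = 1/(-719/12 - 763562) = 1/(-9163463/12) = -12/9163463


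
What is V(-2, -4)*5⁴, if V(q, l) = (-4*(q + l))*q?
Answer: -30000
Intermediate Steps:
V(q, l) = q*(-4*l - 4*q) (V(q, l) = (-4*(l + q))*q = (-4*l - 4*q)*q = q*(-4*l - 4*q))
V(-2, -4)*5⁴ = -4*(-2)*(-4 - 2)*5⁴ = -4*(-2)*(-6)*625 = -48*625 = -30000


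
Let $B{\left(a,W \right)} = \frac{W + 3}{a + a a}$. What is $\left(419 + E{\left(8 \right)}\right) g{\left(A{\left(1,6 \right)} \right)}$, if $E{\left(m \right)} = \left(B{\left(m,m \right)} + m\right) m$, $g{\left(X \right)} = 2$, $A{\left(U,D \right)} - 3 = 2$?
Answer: $\frac{8716}{9} \approx 968.44$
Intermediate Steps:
$A{\left(U,D \right)} = 5$ ($A{\left(U,D \right)} = 3 + 2 = 5$)
$B{\left(a,W \right)} = \frac{3 + W}{a + a^{2}}$
$E{\left(m \right)} = m \left(m + \frac{3 + m}{m \left(1 + m\right)}\right)$ ($E{\left(m \right)} = \left(\frac{3 + m}{m \left(1 + m\right)} + m\right) m = \left(m + \frac{3 + m}{m \left(1 + m\right)}\right) m = m \left(m + \frac{3 + m}{m \left(1 + m\right)}\right)$)
$\left(419 + E{\left(8 \right)}\right) g{\left(A{\left(1,6 \right)} \right)} = \left(419 + \frac{3 + 8 + 8^{2} \left(1 + 8\right)}{1 + 8}\right) 2 = \left(419 + \frac{3 + 8 + 64 \cdot 9}{9}\right) 2 = \left(419 + \frac{3 + 8 + 576}{9}\right) 2 = \left(419 + \frac{1}{9} \cdot 587\right) 2 = \left(419 + \frac{587}{9}\right) 2 = \frac{4358}{9} \cdot 2 = \frac{8716}{9}$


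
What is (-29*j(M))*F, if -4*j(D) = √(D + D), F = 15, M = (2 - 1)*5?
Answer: 435*√10/4 ≈ 343.90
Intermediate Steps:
M = 5 (M = 1*5 = 5)
j(D) = -√2*√D/4 (j(D) = -√(D + D)/4 = -√2*√D/4)
(-29*j(M))*F = -(-29)*√2*√5/4*15 = -(-29)*√10/4*15 = (29*√10/4)*15 = 435*√10/4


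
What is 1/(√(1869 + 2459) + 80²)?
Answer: 800/5119459 - √1082/20477836 ≈ 0.00015466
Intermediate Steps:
1/(√(1869 + 2459) + 80²) = 1/(√4328 + 6400) = 1/(2*√1082 + 6400) = 1/(6400 + 2*√1082)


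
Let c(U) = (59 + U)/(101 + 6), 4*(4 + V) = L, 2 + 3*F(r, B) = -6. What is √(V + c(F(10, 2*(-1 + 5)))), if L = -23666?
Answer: I*√2439999966/642 ≈ 76.941*I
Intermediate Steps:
F(r, B) = -8/3 (F(r, B) = -⅔ + (⅓)*(-6) = -⅔ - 2 = -8/3)
V = -11841/2 (V = -4 + (¼)*(-23666) = -4 - 11833/2 = -11841/2 ≈ -5920.5)
c(U) = 59/107 + U/107 (c(U) = (59 + U)/107 = (59 + U)*(1/107) = 59/107 + U/107)
√(V + c(F(10, 2*(-1 + 5)))) = √(-11841/2 + (59/107 + (1/107)*(-8/3))) = √(-11841/2 + (59/107 - 8/321)) = √(-11841/2 + 169/321) = √(-3800623/642) = I*√2439999966/642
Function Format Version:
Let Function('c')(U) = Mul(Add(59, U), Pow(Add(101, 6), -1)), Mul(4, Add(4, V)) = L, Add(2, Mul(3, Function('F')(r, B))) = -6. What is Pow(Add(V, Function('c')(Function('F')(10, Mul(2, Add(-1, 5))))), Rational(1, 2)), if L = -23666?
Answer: Mul(Rational(1, 642), I, Pow(2439999966, Rational(1, 2))) ≈ Mul(76.941, I)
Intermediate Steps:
Function('F')(r, B) = Rational(-8, 3) (Function('F')(r, B) = Add(Rational(-2, 3), Mul(Rational(1, 3), -6)) = Add(Rational(-2, 3), -2) = Rational(-8, 3))
V = Rational(-11841, 2) (V = Add(-4, Mul(Rational(1, 4), -23666)) = Add(-4, Rational(-11833, 2)) = Rational(-11841, 2) ≈ -5920.5)
Function('c')(U) = Add(Rational(59, 107), Mul(Rational(1, 107), U)) (Function('c')(U) = Mul(Add(59, U), Pow(107, -1)) = Mul(Add(59, U), Rational(1, 107)) = Add(Rational(59, 107), Mul(Rational(1, 107), U)))
Pow(Add(V, Function('c')(Function('F')(10, Mul(2, Add(-1, 5))))), Rational(1, 2)) = Pow(Add(Rational(-11841, 2), Add(Rational(59, 107), Mul(Rational(1, 107), Rational(-8, 3)))), Rational(1, 2)) = Pow(Add(Rational(-11841, 2), Add(Rational(59, 107), Rational(-8, 321))), Rational(1, 2)) = Pow(Add(Rational(-11841, 2), Rational(169, 321)), Rational(1, 2)) = Pow(Rational(-3800623, 642), Rational(1, 2)) = Mul(Rational(1, 642), I, Pow(2439999966, Rational(1, 2)))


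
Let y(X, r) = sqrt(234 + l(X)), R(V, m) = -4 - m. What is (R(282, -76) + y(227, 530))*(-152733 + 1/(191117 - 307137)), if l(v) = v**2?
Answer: -318961487898/29005 - 17720082661*sqrt(51763)/116020 ≈ -4.5746e+7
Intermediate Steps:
y(X, r) = sqrt(234 + X**2)
(R(282, -76) + y(227, 530))*(-152733 + 1/(191117 - 307137)) = ((-4 - 1*(-76)) + sqrt(234 + 227**2))*(-152733 + 1/(191117 - 307137)) = ((-4 + 76) + sqrt(234 + 51529))*(-152733 + 1/(-116020)) = (72 + sqrt(51763))*(-152733 - 1/116020) = (72 + sqrt(51763))*(-17720082661/116020) = -318961487898/29005 - 17720082661*sqrt(51763)/116020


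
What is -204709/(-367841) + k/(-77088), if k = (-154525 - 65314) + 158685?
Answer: 19137777953/14178063504 ≈ 1.3498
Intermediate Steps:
k = -61154 (k = -219839 + 158685 = -61154)
-204709/(-367841) + k/(-77088) = -204709/(-367841) - 61154/(-77088) = -204709*(-1/367841) - 61154*(-1/77088) = 204709/367841 + 30577/38544 = 19137777953/14178063504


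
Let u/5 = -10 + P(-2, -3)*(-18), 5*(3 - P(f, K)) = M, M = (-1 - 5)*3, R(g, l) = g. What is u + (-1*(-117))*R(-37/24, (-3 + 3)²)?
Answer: -6595/8 ≈ -824.38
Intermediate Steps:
M = -18 (M = -6*3 = -18)
P(f, K) = 33/5 (P(f, K) = 3 - ⅕*(-18) = 3 + 18/5 = 33/5)
u = -644 (u = 5*(-10 + (33/5)*(-18)) = 5*(-10 - 594/5) = 5*(-644/5) = -644)
u + (-1*(-117))*R(-37/24, (-3 + 3)²) = -644 + (-1*(-117))*(-37/24) = -644 + 117*(-37*1/24) = -644 + 117*(-37/24) = -644 - 1443/8 = -6595/8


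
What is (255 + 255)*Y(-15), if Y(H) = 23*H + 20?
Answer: -165750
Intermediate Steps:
Y(H) = 20 + 23*H
(255 + 255)*Y(-15) = (255 + 255)*(20 + 23*(-15)) = 510*(20 - 345) = 510*(-325) = -165750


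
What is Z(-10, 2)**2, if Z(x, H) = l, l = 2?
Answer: 4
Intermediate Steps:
Z(x, H) = 2
Z(-10, 2)**2 = 2**2 = 4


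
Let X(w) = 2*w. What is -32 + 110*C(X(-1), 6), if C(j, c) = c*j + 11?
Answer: -142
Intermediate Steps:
C(j, c) = 11 + c*j
-32 + 110*C(X(-1), 6) = -32 + 110*(11 + 6*(2*(-1))) = -32 + 110*(11 + 6*(-2)) = -32 + 110*(11 - 12) = -32 + 110*(-1) = -32 - 110 = -142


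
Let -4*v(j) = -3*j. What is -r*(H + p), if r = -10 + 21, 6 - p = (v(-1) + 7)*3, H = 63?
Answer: -2211/4 ≈ -552.75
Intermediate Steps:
v(j) = 3*j/4 (v(j) = -(-3)*j/4 = 3*j/4)
p = -51/4 (p = 6 - ((¾)*(-1) + 7)*3 = 6 - (-¾ + 7)*3 = 6 - 25*3/4 = 6 - 1*75/4 = 6 - 75/4 = -51/4 ≈ -12.750)
r = 11
-r*(H + p) = -11*(63 - 51/4) = -11*201/4 = -1*2211/4 = -2211/4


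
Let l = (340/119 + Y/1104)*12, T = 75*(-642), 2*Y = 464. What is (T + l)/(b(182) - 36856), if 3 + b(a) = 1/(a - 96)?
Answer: 666175264/510349553 ≈ 1.3053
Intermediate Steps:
Y = 232 (Y = (½)*464 = 232)
T = -48150
l = 5926/161 (l = (340/119 + 232/1104)*12 = (340*(1/119) + 232*(1/1104))*12 = (20/7 + 29/138)*12 = (2963/966)*12 = 5926/161 ≈ 36.807)
b(a) = -3 + 1/(-96 + a) (b(a) = -3 + 1/(a - 96) = -3 + 1/(-96 + a))
(T + l)/(b(182) - 36856) = (-48150 + 5926/161)/((289 - 3*182)/(-96 + 182) - 36856) = -7746224/(161*((289 - 546)/86 - 36856)) = -7746224/(161*((1/86)*(-257) - 36856)) = -7746224/(161*(-257/86 - 36856)) = -7746224/(161*(-3169873/86)) = -7746224/161*(-86/3169873) = 666175264/510349553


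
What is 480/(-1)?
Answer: -480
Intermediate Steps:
480/(-1) = 480*(-1) = -480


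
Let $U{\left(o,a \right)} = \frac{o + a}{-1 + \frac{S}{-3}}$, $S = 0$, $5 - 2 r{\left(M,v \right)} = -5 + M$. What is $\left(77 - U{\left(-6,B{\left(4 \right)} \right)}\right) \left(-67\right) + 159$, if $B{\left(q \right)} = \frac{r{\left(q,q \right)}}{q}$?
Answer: $- \frac{18593}{4} \approx -4648.3$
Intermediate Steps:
$r{\left(M,v \right)} = 5 - \frac{M}{2}$ ($r{\left(M,v \right)} = \frac{5}{2} - \frac{-5 + M}{2} = \frac{5}{2} - \left(- \frac{5}{2} + \frac{M}{2}\right) = 5 - \frac{M}{2}$)
$B{\left(q \right)} = \frac{5 - \frac{q}{2}}{q}$
$U{\left(o,a \right)} = - a - o$ ($U{\left(o,a \right)} = \frac{o + a}{-1 + \frac{0}{-3}} = \frac{a + o}{-1 + 0 \left(- \frac{1}{3}\right)} = \frac{a + o}{-1 + 0} = \frac{a + o}{-1} = \left(a + o\right) \left(-1\right) = - a - o$)
$\left(77 - U{\left(-6,B{\left(4 \right)} \right)}\right) \left(-67\right) + 159 = \left(77 - \left(- \frac{10 - 4}{2 \cdot 4} - -6\right)\right) \left(-67\right) + 159 = \left(77 - \left(- \frac{10 - 4}{2 \cdot 4} + 6\right)\right) \left(-67\right) + 159 = \left(77 - \left(- \frac{6}{2 \cdot 4} + 6\right)\right) \left(-67\right) + 159 = \left(77 - \left(\left(-1\right) \frac{3}{4} + 6\right)\right) \left(-67\right) + 159 = \left(77 - \left(- \frac{3}{4} + 6\right)\right) \left(-67\right) + 159 = \left(77 - \frac{21}{4}\right) \left(-67\right) + 159 = \frac{287}{4} \left(-67\right) + 159 = - \frac{19229}{4} + 159 = - \frac{18593}{4}$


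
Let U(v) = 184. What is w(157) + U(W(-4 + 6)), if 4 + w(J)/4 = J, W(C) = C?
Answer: 796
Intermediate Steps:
w(J) = -16 + 4*J
w(157) + U(W(-4 + 6)) = (-16 + 4*157) + 184 = (-16 + 628) + 184 = 612 + 184 = 796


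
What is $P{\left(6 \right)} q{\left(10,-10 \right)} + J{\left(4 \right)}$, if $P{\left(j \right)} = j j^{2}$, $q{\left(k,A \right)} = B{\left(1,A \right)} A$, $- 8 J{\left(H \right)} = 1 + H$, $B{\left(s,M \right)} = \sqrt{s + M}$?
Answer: $- \frac{5}{8} - 6480 i \approx -0.625 - 6480.0 i$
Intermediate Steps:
$B{\left(s,M \right)} = \sqrt{M + s}$
$J{\left(H \right)} = - \frac{1}{8} - \frac{H}{8}$ ($J{\left(H \right)} = - \frac{1 + H}{8} = - \frac{1}{8} - \frac{H}{8}$)
$q{\left(k,A \right)} = A \sqrt{1 + A}$ ($q{\left(k,A \right)} = \sqrt{A + 1} A = \sqrt{1 + A} A = A \sqrt{1 + A}$)
$P{\left(j \right)} = j^{3}$
$P{\left(6 \right)} q{\left(10,-10 \right)} + J{\left(4 \right)} = 6^{3} \left(- 10 \sqrt{1 - 10}\right) - \frac{5}{8} = 216 \left(- 10 \sqrt{-9}\right) - \frac{5}{8} = 216 \left(- 10 \cdot 3 i\right) - \frac{5}{8} = 216 \left(- 30 i\right) - \frac{5}{8} = - 6480 i - \frac{5}{8} = - \frac{5}{8} - 6480 i$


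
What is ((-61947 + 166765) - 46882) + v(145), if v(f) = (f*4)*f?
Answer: 142036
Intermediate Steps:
v(f) = 4*f**2 (v(f) = (4*f)*f = 4*f**2)
((-61947 + 166765) - 46882) + v(145) = ((-61947 + 166765) - 46882) + 4*145**2 = (104818 - 46882) + 4*21025 = 57936 + 84100 = 142036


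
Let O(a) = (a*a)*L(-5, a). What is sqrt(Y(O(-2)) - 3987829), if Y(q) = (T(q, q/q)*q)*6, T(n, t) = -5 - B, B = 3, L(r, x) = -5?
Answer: I*sqrt(3986869) ≈ 1996.7*I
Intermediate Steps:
O(a) = -5*a**2 (O(a) = (a*a)*(-5) = a**2*(-5) = -5*a**2)
T(n, t) = -8 (T(n, t) = -5 - 1*3 = -5 - 3 = -8)
Y(q) = -48*q (Y(q) = -8*q*6 = -48*q)
sqrt(Y(O(-2)) - 3987829) = sqrt(-(-240)*(-2)**2 - 3987829) = sqrt(-(-240)*4 - 3987829) = sqrt(-48*(-20) - 3987829) = sqrt(960 - 3987829) = sqrt(-3986869) = I*sqrt(3986869)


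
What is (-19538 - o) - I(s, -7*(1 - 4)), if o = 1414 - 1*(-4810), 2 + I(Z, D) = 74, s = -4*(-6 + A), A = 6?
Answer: -25834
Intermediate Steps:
s = 0 (s = -4*(-6 + 6) = -4*0 = 0)
I(Z, D) = 72 (I(Z, D) = -2 + 74 = 72)
o = 6224 (o = 1414 + 4810 = 6224)
(-19538 - o) - I(s, -7*(1 - 4)) = (-19538 - 1*6224) - 1*72 = (-19538 - 6224) - 72 = -25762 - 72 = -25834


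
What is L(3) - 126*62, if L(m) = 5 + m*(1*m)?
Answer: -7798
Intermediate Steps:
L(m) = 5 + m² (L(m) = 5 + m*m = 5 + m²)
L(3) - 126*62 = (5 + 3²) - 126*62 = (5 + 9) - 7812 = 14 - 7812 = -7798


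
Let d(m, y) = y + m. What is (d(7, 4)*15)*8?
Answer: 1320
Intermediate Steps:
d(m, y) = m + y
(d(7, 4)*15)*8 = ((7 + 4)*15)*8 = (11*15)*8 = 165*8 = 1320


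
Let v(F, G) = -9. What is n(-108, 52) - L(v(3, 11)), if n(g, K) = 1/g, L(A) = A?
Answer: 971/108 ≈ 8.9907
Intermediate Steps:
n(-108, 52) - L(v(3, 11)) = 1/(-108) - 1*(-9) = -1/108 + 9 = 971/108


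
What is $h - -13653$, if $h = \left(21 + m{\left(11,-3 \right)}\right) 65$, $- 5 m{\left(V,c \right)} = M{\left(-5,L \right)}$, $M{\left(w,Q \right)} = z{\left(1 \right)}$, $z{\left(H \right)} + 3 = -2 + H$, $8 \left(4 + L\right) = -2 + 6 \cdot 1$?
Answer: $15070$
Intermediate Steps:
$L = - \frac{7}{2}$ ($L = -4 + \frac{-2 + 6 \cdot 1}{8} = -4 + \frac{-2 + 6}{8} = -4 + \frac{1}{8} \cdot 4 = -4 + \frac{1}{2} = - \frac{7}{2} \approx -3.5$)
$z{\left(H \right)} = -5 + H$ ($z{\left(H \right)} = -3 + \left(-2 + H\right) = -5 + H$)
$M{\left(w,Q \right)} = -4$ ($M{\left(w,Q \right)} = -5 + 1 = -4$)
$m{\left(V,c \right)} = \frac{4}{5}$ ($m{\left(V,c \right)} = \left(- \frac{1}{5}\right) \left(-4\right) = \frac{4}{5}$)
$h = 1417$ ($h = \left(21 + \frac{4}{5}\right) 65 = \frac{109}{5} \cdot 65 = 1417$)
$h - -13653 = 1417 - -13653 = 1417 + 13653 = 15070$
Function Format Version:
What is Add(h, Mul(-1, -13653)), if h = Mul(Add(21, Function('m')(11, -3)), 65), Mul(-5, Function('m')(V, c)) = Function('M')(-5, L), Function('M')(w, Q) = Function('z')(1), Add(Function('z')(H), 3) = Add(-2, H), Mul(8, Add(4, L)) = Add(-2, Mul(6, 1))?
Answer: 15070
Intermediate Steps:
L = Rational(-7, 2) (L = Add(-4, Mul(Rational(1, 8), Add(-2, Mul(6, 1)))) = Add(-4, Mul(Rational(1, 8), Add(-2, 6))) = Add(-4, Mul(Rational(1, 8), 4)) = Add(-4, Rational(1, 2)) = Rational(-7, 2) ≈ -3.5000)
Function('z')(H) = Add(-5, H) (Function('z')(H) = Add(-3, Add(-2, H)) = Add(-5, H))
Function('M')(w, Q) = -4 (Function('M')(w, Q) = Add(-5, 1) = -4)
Function('m')(V, c) = Rational(4, 5) (Function('m')(V, c) = Mul(Rational(-1, 5), -4) = Rational(4, 5))
h = 1417 (h = Mul(Add(21, Rational(4, 5)), 65) = Mul(Rational(109, 5), 65) = 1417)
Add(h, Mul(-1, -13653)) = Add(1417, Mul(-1, -13653)) = Add(1417, 13653) = 15070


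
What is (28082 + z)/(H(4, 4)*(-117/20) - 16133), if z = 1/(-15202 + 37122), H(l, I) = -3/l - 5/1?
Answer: -615557441/352898026 ≈ -1.7443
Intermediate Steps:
H(l, I) = -5 - 3/l (H(l, I) = -3/l - 5*1 = -3/l - 5 = -5 - 3/l)
z = 1/21920 ≈ 4.5620e-5
(28082 + z)/(H(4, 4)*(-117/20) - 16133) = (28082 + 1/21920)/((-5 - 3/4)*(-117/20) - 16133) = 615557441/(21920*((-5 - 3*¼)*(-117*1/20) - 16133)) = 615557441/(21920*((-5 - ¾)*(-117/20) - 16133)) = 615557441/(21920*(-23/4*(-117/20) - 16133)) = 615557441/(21920*(2691/80 - 16133)) = 615557441/(21920*(-1287949/80)) = (615557441/21920)*(-80/1287949) = -615557441/352898026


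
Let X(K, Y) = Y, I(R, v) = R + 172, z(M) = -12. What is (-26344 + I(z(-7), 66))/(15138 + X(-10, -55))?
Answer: -26184/15083 ≈ -1.7360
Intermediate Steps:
I(R, v) = 172 + R
(-26344 + I(z(-7), 66))/(15138 + X(-10, -55)) = (-26344 + (172 - 12))/(15138 - 55) = (-26344 + 160)/15083 = -26184*1/15083 = -26184/15083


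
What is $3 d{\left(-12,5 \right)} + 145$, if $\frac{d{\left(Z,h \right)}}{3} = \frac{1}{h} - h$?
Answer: $\frac{509}{5} \approx 101.8$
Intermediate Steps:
$d{\left(Z,h \right)} = - 3 h + \frac{3}{h}$ ($d{\left(Z,h \right)} = 3 \left(\frac{1}{h} - h\right) = - 3 h + \frac{3}{h}$)
$3 d{\left(-12,5 \right)} + 145 = 3 \left(\left(-3\right) 5 + \frac{3}{5}\right) + 145 = 3 \left(-15 + 3 \cdot \frac{1}{5}\right) + 145 = 3 \left(-15 + \frac{3}{5}\right) + 145 = 3 \left(- \frac{72}{5}\right) + 145 = - \frac{216}{5} + 145 = \frac{509}{5}$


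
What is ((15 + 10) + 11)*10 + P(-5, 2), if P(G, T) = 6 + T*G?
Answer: 356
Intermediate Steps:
P(G, T) = 6 + G*T
((15 + 10) + 11)*10 + P(-5, 2) = ((15 + 10) + 11)*10 + (6 - 5*2) = (25 + 11)*10 + (6 - 10) = 36*10 - 4 = 360 - 4 = 356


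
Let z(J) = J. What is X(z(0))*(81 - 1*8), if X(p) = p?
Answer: 0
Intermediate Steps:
X(z(0))*(81 - 1*8) = 0*(81 - 1*8) = 0*(81 - 8) = 0*73 = 0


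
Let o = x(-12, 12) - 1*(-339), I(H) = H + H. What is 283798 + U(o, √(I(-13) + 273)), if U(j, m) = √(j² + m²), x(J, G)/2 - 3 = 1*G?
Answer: 283798 + 34*√118 ≈ 2.8417e+5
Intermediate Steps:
x(J, G) = 6 + 2*G (x(J, G) = 6 + 2*(1*G) = 6 + 2*G)
I(H) = 2*H
o = 369 (o = (6 + 2*12) - 1*(-339) = (6 + 24) + 339 = 30 + 339 = 369)
283798 + U(o, √(I(-13) + 273)) = 283798 + √(369² + (√(2*(-13) + 273))²) = 283798 + √(136161 + (√(-26 + 273))²) = 283798 + √(136161 + (√247)²) = 283798 + √(136161 + 247) = 283798 + √136408 = 283798 + 34*√118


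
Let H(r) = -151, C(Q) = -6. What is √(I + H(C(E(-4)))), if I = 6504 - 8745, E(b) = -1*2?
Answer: 2*I*√598 ≈ 48.908*I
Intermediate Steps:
E(b) = -2
I = -2241
√(I + H(C(E(-4)))) = √(-2241 - 151) = √(-2392) = 2*I*√598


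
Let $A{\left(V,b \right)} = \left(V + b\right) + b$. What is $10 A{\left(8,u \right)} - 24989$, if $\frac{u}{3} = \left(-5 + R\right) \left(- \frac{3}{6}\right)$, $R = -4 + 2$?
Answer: $-24699$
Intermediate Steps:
$R = -2$
$u = \frac{21}{2}$ ($u = 3 \left(-5 - 2\right) \left(- \frac{3}{6}\right) = 3 \left(- 7 \left(\left(-3\right) \frac{1}{6}\right)\right) = 3 \left(\left(-7\right) \left(- \frac{1}{2}\right)\right) = 3 \cdot \frac{7}{2} = \frac{21}{2} \approx 10.5$)
$A{\left(V,b \right)} = V + 2 b$
$10 A{\left(8,u \right)} - 24989 = 10 \left(8 + 2 \cdot \frac{21}{2}\right) - 24989 = 10 \left(8 + 21\right) - 24989 = 10 \cdot 29 - 24989 = 290 - 24989 = -24699$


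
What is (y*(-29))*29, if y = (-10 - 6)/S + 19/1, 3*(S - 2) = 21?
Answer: -130355/9 ≈ -14484.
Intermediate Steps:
S = 9 (S = 2 + (⅓)*21 = 2 + 7 = 9)
y = 155/9 (y = (-10 - 6)/9 + 19/1 = -16*⅑ + 19*1 = -16/9 + 19 = 155/9 ≈ 17.222)
(y*(-29))*29 = ((155/9)*(-29))*29 = -4495/9*29 = -130355/9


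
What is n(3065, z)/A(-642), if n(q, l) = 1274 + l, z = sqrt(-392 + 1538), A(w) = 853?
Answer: 1274/853 + sqrt(1146)/853 ≈ 1.5332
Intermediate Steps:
z = sqrt(1146) ≈ 33.853
n(3065, z)/A(-642) = (1274 + sqrt(1146))/853 = (1274 + sqrt(1146))*(1/853) = 1274/853 + sqrt(1146)/853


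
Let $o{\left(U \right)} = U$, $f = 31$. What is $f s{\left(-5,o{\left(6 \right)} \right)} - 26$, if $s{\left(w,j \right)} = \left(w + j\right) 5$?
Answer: $129$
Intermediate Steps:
$s{\left(w,j \right)} = 5 j + 5 w$ ($s{\left(w,j \right)} = \left(j + w\right) 5 = 5 j + 5 w$)
$f s{\left(-5,o{\left(6 \right)} \right)} - 26 = 31 \left(5 \cdot 6 + 5 \left(-5\right)\right) - 26 = 31 \left(30 - 25\right) - 26 = 31 \cdot 5 - 26 = 155 - 26 = 129$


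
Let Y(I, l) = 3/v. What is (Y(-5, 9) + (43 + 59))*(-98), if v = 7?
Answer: -10038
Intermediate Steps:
Y(I, l) = 3/7
(Y(-5, 9) + (43 + 59))*(-98) = (3/7 + (43 + 59))*(-98) = (3/7 + 102)*(-98) = (717/7)*(-98) = -10038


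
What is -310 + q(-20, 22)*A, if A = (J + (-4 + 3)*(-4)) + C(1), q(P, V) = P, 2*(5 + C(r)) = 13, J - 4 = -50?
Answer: 500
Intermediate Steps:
J = -46 (J = 4 - 50 = -46)
C(r) = 3/2 (C(r) = -5 + (½)*13 = -5 + 13/2 = 3/2)
A = -81/2 (A = (-46 + (-4 + 3)*(-4)) + 3/2 = (-46 - 1*(-4)) + 3/2 = (-46 + 4) + 3/2 = -42 + 3/2 = -81/2 ≈ -40.500)
-310 + q(-20, 22)*A = -310 - 20*(-81/2) = -310 + 810 = 500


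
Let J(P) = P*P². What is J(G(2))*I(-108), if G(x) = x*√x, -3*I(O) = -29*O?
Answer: -16704*√2 ≈ -23623.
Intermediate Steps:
I(O) = 29*O/3 (I(O) = -(-29)*O/3 = 29*O/3)
G(x) = x^(3/2)
J(P) = P³
J(G(2))*I(-108) = (2^(3/2))³*((29/3)*(-108)) = (2*√2)³*(-1044) = (16*√2)*(-1044) = -16704*√2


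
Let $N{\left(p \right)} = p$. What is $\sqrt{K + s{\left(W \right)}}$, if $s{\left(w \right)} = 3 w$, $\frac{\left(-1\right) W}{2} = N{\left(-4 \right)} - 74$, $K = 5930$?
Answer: $\sqrt{6398} \approx 79.988$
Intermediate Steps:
$W = 156$ ($W = - 2 \left(-4 - 74\right) = \left(-2\right) \left(-78\right) = 156$)
$\sqrt{K + s{\left(W \right)}} = \sqrt{5930 + 3 \cdot 156} = \sqrt{5930 + 468} = \sqrt{6398}$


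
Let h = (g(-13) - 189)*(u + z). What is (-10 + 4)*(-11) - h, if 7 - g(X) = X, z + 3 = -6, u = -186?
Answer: -32889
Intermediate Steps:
z = -9 (z = -3 - 6 = -9)
g(X) = 7 - X
h = 32955 (h = ((7 - 1*(-13)) - 189)*(-186 - 9) = ((7 + 13) - 189)*(-195) = (20 - 189)*(-195) = -169*(-195) = 32955)
(-10 + 4)*(-11) - h = (-10 + 4)*(-11) - 1*32955 = -6*(-11) - 32955 = 66 - 32955 = -32889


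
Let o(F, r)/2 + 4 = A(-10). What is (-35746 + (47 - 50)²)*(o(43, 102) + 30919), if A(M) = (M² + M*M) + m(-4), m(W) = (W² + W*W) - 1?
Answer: -1121176901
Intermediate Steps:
m(W) = -1 + 2*W² (m(W) = (W² + W²) - 1 = 2*W² - 1 = -1 + 2*W²)
A(M) = 31 + 2*M² (A(M) = (M² + M*M) + (-1 + 2*(-4)²) = (M² + M²) + (-1 + 2*16) = 2*M² + (-1 + 32) = 2*M² + 31 = 31 + 2*M²)
o(F, r) = 454 (o(F, r) = -8 + 2*(31 + 2*(-10)²) = -8 + 2*(31 + 2*100) = -8 + 2*(31 + 200) = -8 + 2*231 = -8 + 462 = 454)
(-35746 + (47 - 50)²)*(o(43, 102) + 30919) = (-35746 + (47 - 50)²)*(454 + 30919) = (-35746 + (-3)²)*31373 = (-35746 + 9)*31373 = -35737*31373 = -1121176901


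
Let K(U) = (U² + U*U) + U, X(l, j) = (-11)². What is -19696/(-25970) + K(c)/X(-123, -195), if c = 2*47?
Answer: 231883118/1571185 ≈ 147.58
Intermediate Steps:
X(l, j) = 121
c = 94
K(U) = U + 2*U² (K(U) = (U² + U²) + U = 2*U² + U = U + 2*U²)
-19696/(-25970) + K(c)/X(-123, -195) = -19696/(-25970) + (94*(1 + 2*94))/121 = -19696*(-1/25970) + (94*(1 + 188))*(1/121) = 9848/12985 + (94*189)*(1/121) = 9848/12985 + 17766*(1/121) = 9848/12985 + 17766/121 = 231883118/1571185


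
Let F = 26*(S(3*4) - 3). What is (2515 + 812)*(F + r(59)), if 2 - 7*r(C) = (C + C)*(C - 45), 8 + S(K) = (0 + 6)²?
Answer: 9648300/7 ≈ 1.3783e+6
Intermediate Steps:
S(K) = 28 (S(K) = -8 + (0 + 6)² = -8 + 6² = -8 + 36 = 28)
F = 650 (F = 26*(28 - 3) = 26*25 = 650)
r(C) = 2/7 - 2*C*(-45 + C)/7 (r(C) = 2/7 - (C + C)*(C - 45)/7 = 2/7 - 2*C*(-45 + C)/7)
(2515 + 812)*(F + r(59)) = (2515 + 812)*(650 + (2/7 - 2/7*59² + (90/7)*59)) = 3327*(650 + (2/7 - 2/7*3481 + 5310/7)) = 3327*(650 + (2/7 - 6962/7 + 5310/7)) = 3327*(650 - 1650/7) = 3327*(2900/7) = 9648300/7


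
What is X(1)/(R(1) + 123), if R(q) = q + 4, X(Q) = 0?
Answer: 0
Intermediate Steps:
R(q) = 4 + q
X(1)/(R(1) + 123) = 0/((4 + 1) + 123) = 0/(5 + 123) = 0/128 = 0*(1/128) = 0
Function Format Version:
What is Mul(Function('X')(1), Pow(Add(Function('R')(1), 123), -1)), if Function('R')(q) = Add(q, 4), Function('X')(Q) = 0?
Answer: 0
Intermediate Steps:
Function('R')(q) = Add(4, q)
Mul(Function('X')(1), Pow(Add(Function('R')(1), 123), -1)) = Mul(0, Pow(Add(Add(4, 1), 123), -1)) = Mul(0, Pow(Add(5, 123), -1)) = Mul(0, Pow(128, -1)) = Mul(0, Rational(1, 128)) = 0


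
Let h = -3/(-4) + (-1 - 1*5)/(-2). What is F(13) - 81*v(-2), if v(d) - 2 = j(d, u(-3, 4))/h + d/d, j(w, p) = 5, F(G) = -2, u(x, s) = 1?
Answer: -353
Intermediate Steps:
h = 15/4 (h = -3*(-¼) + (-1 - 5)*(-½) = ¾ - 6*(-½) = ¾ + 3 = 15/4 ≈ 3.7500)
v(d) = 13/3 (v(d) = 2 + (5/(15/4) + d/d) = 2 + (5*(4/15) + 1) = 2 + (4/3 + 1) = 2 + 7/3 = 13/3)
F(13) - 81*v(-2) = -2 - 81*13/3 = -2 - 351 = -353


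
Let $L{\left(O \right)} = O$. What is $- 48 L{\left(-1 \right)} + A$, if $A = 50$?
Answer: $98$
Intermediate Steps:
$- 48 L{\left(-1 \right)} + A = \left(-48\right) \left(-1\right) + 50 = 48 + 50 = 98$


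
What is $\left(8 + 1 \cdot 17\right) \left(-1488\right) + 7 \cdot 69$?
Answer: $-36717$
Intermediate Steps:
$\left(8 + 1 \cdot 17\right) \left(-1488\right) + 7 \cdot 69 = \left(8 + 17\right) \left(-1488\right) + 483 = 25 \left(-1488\right) + 483 = -37200 + 483 = -36717$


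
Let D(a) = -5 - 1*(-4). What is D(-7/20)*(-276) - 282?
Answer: -6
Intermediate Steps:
D(a) = -1 (D(a) = -5 + 4 = -1)
D(-7/20)*(-276) - 282 = -1*(-276) - 282 = 276 - 282 = -6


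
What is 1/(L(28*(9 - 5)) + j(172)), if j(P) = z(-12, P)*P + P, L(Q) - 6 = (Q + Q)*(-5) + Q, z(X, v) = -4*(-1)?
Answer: -1/142 ≈ -0.0070423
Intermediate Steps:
z(X, v) = 4
L(Q) = 6 - 9*Q (L(Q) = 6 + ((Q + Q)*(-5) + Q) = 6 + ((2*Q)*(-5) + Q) = 6 + (-10*Q + Q) = 6 - 9*Q)
j(P) = 5*P (j(P) = 4*P + P = 5*P)
1/(L(28*(9 - 5)) + j(172)) = 1/((6 - 252*(9 - 5)) + 5*172) = 1/((6 - 252*4) + 860) = 1/((6 - 9*112) + 860) = 1/((6 - 1008) + 860) = 1/(-1002 + 860) = 1/(-142) = -1/142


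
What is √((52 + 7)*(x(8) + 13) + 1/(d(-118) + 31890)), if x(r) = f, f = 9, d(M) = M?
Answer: √1938282679/1222 ≈ 36.028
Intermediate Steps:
x(r) = 9
√((52 + 7)*(x(8) + 13) + 1/(d(-118) + 31890)) = √((52 + 7)*(9 + 13) + 1/(-118 + 31890)) = √(59*22 + 1/31772) = √(1298 + 1/31772) = √(41240057/31772) = √1938282679/1222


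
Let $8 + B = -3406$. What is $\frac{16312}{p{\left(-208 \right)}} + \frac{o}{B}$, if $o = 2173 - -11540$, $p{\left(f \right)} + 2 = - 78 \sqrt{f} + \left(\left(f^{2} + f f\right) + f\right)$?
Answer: $- \frac{8115263064627}{2120111808562} + \frac{1272336 i \sqrt{13}}{1863015649} \approx -3.8278 + 0.0024624 i$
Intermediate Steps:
$B = -3414$ ($B = -8 - 3406 = -3414$)
$p{\left(f \right)} = -2 + f - 78 \sqrt{f} + 2 f^{2}$ ($p{\left(f \right)} = -2 - \left(- f - f^{2} + 78 \sqrt{f} - f f\right) = -2 - \left(- f - 2 f^{2} + 78 \sqrt{f}\right) = -2 + \left(f - 78 \sqrt{f} + 2 f^{2}\right) = -2 + f - 78 \sqrt{f} + 2 f^{2}$)
$o = 13713$ ($o = 2173 + 11540 = 13713$)
$\frac{16312}{p{\left(-208 \right)}} + \frac{o}{B} = \frac{16312}{-2 - 208 - 78 \sqrt{-208} + 2 \left(-208\right)^{2}} + \frac{13713}{-3414} = \frac{16312}{-2 - 208 - 78 \cdot 4 i \sqrt{13} + 2 \cdot 43264} + 13713 \left(- \frac{1}{3414}\right) = \frac{16312}{-2 - 208 - 312 i \sqrt{13} + 86528} - \frac{4571}{1138} = \frac{16312}{86318 - 312 i \sqrt{13}} - \frac{4571}{1138} = - \frac{4571}{1138} + \frac{16312}{86318 - 312 i \sqrt{13}}$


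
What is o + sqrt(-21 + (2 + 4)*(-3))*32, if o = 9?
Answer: 9 + 32*I*sqrt(39) ≈ 9.0 + 199.84*I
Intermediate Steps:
o + sqrt(-21 + (2 + 4)*(-3))*32 = 9 + sqrt(-21 + (2 + 4)*(-3))*32 = 9 + sqrt(-21 + 6*(-3))*32 = 9 + sqrt(-21 - 18)*32 = 9 + sqrt(-39)*32 = 9 + (I*sqrt(39))*32 = 9 + 32*I*sqrt(39)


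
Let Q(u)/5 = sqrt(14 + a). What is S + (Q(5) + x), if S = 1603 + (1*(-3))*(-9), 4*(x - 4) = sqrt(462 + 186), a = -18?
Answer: 1634 + 10*I + 9*sqrt(2)/2 ≈ 1640.4 + 10.0*I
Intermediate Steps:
Q(u) = 10*I (Q(u) = 5*sqrt(14 - 18) = 5*sqrt(-4) = 5*(2*I) = 10*I)
x = 4 + 9*sqrt(2)/2 (x = 4 + sqrt(462 + 186)/4 = 4 + sqrt(648)/4 = 4 + (18*sqrt(2))/4 = 4 + 9*sqrt(2)/2 ≈ 10.364)
S = 1630 (S = 1603 - 3*(-9) = 1603 + 27 = 1630)
S + (Q(5) + x) = 1630 + (10*I + (4 + 9*sqrt(2)/2)) = 1630 + (4 + 10*I + 9*sqrt(2)/2) = 1634 + 10*I + 9*sqrt(2)/2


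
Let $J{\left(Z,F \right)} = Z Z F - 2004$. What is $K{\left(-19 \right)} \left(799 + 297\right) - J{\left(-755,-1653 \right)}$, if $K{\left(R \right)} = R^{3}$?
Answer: $934735865$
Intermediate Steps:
$J{\left(Z,F \right)} = -2004 + F Z^{2}$ ($J{\left(Z,F \right)} = Z^{2} F - 2004 = F Z^{2} - 2004 = -2004 + F Z^{2}$)
$K{\left(-19 \right)} \left(799 + 297\right) - J{\left(-755,-1653 \right)} = \left(-19\right)^{3} \left(799 + 297\right) - \left(-2004 - 1653 \left(-755\right)^{2}\right) = \left(-6859\right) 1096 - \left(-2004 - 942251325\right) = -7517464 - \left(-2004 - 942251325\right) = -7517464 - -942253329 = -7517464 + 942253329 = 934735865$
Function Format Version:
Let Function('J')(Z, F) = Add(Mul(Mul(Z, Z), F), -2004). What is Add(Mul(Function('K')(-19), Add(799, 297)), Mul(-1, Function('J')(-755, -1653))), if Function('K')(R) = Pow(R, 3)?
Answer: 934735865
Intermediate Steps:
Function('J')(Z, F) = Add(-2004, Mul(F, Pow(Z, 2))) (Function('J')(Z, F) = Add(Mul(Pow(Z, 2), F), -2004) = Add(Mul(F, Pow(Z, 2)), -2004) = Add(-2004, Mul(F, Pow(Z, 2))))
Add(Mul(Function('K')(-19), Add(799, 297)), Mul(-1, Function('J')(-755, -1653))) = Add(Mul(Pow(-19, 3), Add(799, 297)), Mul(-1, Add(-2004, Mul(-1653, Pow(-755, 2))))) = Add(Mul(-6859, 1096), Mul(-1, Add(-2004, Mul(-1653, 570025)))) = Add(-7517464, Mul(-1, Add(-2004, -942251325))) = Add(-7517464, Mul(-1, -942253329)) = Add(-7517464, 942253329) = 934735865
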